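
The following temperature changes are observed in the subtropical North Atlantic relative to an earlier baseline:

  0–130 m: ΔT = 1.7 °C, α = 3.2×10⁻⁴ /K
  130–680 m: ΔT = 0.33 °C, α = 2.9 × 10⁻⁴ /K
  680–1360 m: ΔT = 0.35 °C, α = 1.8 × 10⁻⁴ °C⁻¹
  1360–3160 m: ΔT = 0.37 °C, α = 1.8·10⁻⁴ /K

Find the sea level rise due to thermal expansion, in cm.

Δh ≈ 29 cm

0–130 m: 130 × 3.2×10⁻⁴ × 1.7 = 0.07072 m
130–680 m: 2.9×10⁻⁴ × 0.33 × 550 = 0.052635 m
680–1360 m: 1.8×10⁻⁴ × 680 × 0.35 = 0.04284 m
1.8×10⁻⁴ × 1800 × 0.37 = 0.11988 m
Δh = 0.07072 + 0.052635 + 0.04284 + 0.11988 = 0.286075 m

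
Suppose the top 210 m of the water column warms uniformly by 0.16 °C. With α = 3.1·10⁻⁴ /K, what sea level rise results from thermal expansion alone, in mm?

Δh = 10.4 mm

Δh = αΔT·H = 3.1×10⁻⁴ × 0.16 × 210 = 0.010416 m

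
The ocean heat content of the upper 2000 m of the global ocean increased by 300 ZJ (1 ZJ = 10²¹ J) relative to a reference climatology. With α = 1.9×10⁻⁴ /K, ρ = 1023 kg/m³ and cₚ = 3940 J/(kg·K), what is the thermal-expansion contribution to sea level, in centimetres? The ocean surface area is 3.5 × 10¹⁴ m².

Per unit area: Q = 300×10²¹ / (3.5×10¹⁴) ≈ 8.571×10⁸ J/m²
Δh = αQ/(ρcₚ) = 1.9×10⁻⁴ × 8.571×10⁸ / (1023 × 3940) ≈ 0.040403 m

about 4.0 cm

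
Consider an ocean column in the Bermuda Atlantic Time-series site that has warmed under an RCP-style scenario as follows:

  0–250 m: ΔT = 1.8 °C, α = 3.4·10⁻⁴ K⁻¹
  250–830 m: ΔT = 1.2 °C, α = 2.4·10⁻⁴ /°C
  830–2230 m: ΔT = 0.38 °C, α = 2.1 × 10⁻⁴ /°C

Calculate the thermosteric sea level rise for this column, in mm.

about 432 mm

Layer 1: 3.4×10⁻⁴ × 250 × 1.8 = 0.15300 m
250–830 m: 1.2 × 580 × 2.4×10⁻⁴ = 0.16704 m
2.1×10⁻⁴ × 0.38 × 1400 = 0.11172 m
Δh = 0.15300 + 0.16704 + 0.11172 = 0.43176 m ≈ 432 mm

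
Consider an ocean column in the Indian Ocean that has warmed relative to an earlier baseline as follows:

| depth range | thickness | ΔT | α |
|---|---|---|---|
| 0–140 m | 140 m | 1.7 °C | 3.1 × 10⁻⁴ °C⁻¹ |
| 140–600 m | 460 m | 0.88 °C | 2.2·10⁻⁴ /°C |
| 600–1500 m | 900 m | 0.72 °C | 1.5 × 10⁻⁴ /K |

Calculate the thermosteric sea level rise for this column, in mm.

0–140 m: 3.1×10⁻⁴ × 140 × 1.7 = 0.07378 m
2.2×10⁻⁴ × 460 × 0.88 = 0.089056 m
1.5×10⁻⁴ × 0.72 × 900 = 0.09720 m
Δh = 0.07378 + 0.089056 + 0.09720 = 0.260036 m

260 mm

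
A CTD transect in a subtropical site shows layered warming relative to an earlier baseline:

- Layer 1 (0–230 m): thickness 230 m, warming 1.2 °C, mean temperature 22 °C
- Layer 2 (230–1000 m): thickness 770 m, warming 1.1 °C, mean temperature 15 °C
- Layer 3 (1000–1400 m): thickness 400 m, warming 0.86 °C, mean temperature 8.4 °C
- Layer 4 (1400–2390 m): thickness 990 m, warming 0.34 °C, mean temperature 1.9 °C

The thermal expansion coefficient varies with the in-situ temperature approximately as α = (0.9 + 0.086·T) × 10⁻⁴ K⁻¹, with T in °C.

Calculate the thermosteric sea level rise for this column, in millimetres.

Layer 1: α = (0.9 + 0.086×22)×10⁻⁴ = 2.792×10⁻⁴ K⁻¹
Layer 2: α = (0.9 + 0.086×15)×10⁻⁴ = 2.19×10⁻⁴ K⁻¹
Layer 3: α = (0.9 + 0.086×8.4)×10⁻⁴ = 1.6224×10⁻⁴ K⁻¹
Layer 4: α = (0.9 + 0.086×1.9)×10⁻⁴ = 1.0634×10⁻⁴ K⁻¹
1.2 × 230 × 2.792×10⁻⁴ = 0.0770592 m
Layer 2: 770 × 2.19×10⁻⁴ × 1.1 = 0.185493 m
1.6224×10⁻⁴ × 400 × 0.86 = 0.05581056 m
Layer 4: 990 × 0.34 × 1.0634×10⁻⁴ = 0.035794044 m
Δh = 0.0770592 + 0.185493 + 0.05581056 + 0.035794044 = 0.354156804 m

354 mm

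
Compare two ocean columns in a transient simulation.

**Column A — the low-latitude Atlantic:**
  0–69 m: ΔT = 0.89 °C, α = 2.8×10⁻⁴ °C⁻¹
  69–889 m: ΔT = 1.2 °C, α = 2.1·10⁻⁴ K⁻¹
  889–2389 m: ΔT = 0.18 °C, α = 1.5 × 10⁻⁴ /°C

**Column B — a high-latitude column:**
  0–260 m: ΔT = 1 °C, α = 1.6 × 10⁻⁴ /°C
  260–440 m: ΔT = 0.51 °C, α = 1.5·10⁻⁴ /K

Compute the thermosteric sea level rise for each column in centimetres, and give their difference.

A: 26.4 cm; B: 5.54 cm; difference 20.9 cm

A 2.8×10⁻⁴ × 0.89 × 69 = 0.0171948 m
A Layer 2: 2.1×10⁻⁴ × 820 × 1.2 = 0.20664 m
A 889–2389 m: 1.5×10⁻⁴ × 0.18 × 1500 = 0.04050 m
A total: 0.2643348 m
B Layer 1: 1 × 1.6×10⁻⁴ × 260 = 0.04160 m
B 1.5×10⁻⁴ × 180 × 0.51 = 0.01377 m
B total: 0.05537 m
Difference: 0.2643348 − 0.05537 = 0.2089648 m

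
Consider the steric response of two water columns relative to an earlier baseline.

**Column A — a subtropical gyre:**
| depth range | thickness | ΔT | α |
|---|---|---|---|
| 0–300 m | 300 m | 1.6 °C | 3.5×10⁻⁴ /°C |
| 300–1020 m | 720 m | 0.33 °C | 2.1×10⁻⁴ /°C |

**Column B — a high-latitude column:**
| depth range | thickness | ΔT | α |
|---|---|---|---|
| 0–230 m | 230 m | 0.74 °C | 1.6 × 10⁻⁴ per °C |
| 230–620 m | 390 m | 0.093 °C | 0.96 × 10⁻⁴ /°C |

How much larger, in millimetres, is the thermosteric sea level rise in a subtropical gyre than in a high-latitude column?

A Layer 1: 300 × 1.6 × 3.5×10⁻⁴ = 0.16800 m
A 2.1×10⁻⁴ × 720 × 0.33 = 0.049896 m
A total: 0.217896 m
B 0.74 × 230 × 1.6×10⁻⁴ = 0.027232 m
B 390 × 0.96×10⁻⁴ × 0.093 = 0.00348192 m
B total: 0.03071392 m
Difference: 0.217896 − 0.03071392 = 0.18718208 m

190 mm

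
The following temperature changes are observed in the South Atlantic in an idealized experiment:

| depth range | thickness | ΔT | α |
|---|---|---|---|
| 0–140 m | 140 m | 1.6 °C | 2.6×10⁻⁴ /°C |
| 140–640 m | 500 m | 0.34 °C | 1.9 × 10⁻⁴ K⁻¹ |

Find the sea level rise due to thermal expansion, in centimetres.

about 9.1 cm

2.6×10⁻⁴ × 140 × 1.6 = 0.05824 m
500 × 1.9×10⁻⁴ × 0.34 = 0.03230 m
Δh = 0.05824 + 0.03230 = 0.09054 m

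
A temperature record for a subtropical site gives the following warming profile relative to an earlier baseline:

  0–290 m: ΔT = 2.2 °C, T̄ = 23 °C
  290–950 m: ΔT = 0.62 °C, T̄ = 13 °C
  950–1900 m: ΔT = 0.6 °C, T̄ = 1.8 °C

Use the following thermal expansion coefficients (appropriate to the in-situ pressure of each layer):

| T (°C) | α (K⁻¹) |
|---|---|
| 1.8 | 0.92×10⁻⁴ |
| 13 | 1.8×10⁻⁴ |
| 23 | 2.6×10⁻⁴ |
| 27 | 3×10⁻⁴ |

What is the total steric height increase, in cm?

Layer 1 at 23 °C → α = 2.6×10⁻⁴ K⁻¹
Layer 2 at 13 °C → α = 1.8×10⁻⁴ K⁻¹
Layer 3 at 1.8 °C → α = 0.92×10⁻⁴ K⁻¹
2.2 × 290 × 2.6×10⁻⁴ = 0.16588 m
290–950 m: 660 × 0.62 × 1.8×10⁻⁴ = 0.073656 m
950 × 0.6 × 0.92×10⁻⁴ = 0.05244 m
Δh = 0.16588 + 0.073656 + 0.05244 = 0.291976 m ≈ 29.2 cm

Δh ≈ 29.2 cm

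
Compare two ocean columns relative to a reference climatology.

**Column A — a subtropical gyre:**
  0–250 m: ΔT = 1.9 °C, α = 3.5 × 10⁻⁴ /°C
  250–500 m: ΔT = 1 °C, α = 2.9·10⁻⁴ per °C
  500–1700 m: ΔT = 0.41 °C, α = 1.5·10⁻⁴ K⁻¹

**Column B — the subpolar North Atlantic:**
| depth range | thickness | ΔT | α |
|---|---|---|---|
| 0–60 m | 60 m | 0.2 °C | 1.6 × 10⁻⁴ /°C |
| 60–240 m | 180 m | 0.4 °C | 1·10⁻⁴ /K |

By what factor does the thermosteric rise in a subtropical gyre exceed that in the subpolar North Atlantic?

34.3

A 0–250 m: 1.9 × 250 × 3.5×10⁻⁴ = 0.16625 m
A Layer 2: 250 × 2.9×10⁻⁴ × 1 = 0.07250 m
A 1.5×10⁻⁴ × 0.41 × 1200 = 0.07380 m
A total: 0.31255 m
B 0–60 m: 0.2 × 60 × 1.6×10⁻⁴ = 0.00192 m
B 60–240 m: 180 × 1×10⁻⁴ × 0.4 = 0.00720 m
B total: 0.00912 m
Ratio: 0.31255 / 0.00912 ≈ 34.27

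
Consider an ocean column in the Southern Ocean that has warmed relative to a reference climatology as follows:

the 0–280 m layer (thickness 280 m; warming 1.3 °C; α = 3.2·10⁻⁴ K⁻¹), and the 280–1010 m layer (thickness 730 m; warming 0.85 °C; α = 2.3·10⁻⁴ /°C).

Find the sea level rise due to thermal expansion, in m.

Δh ≈ 0.26 m

1.3 × 3.2×10⁻⁴ × 280 = 0.11648 m
Layer 2: 2.3×10⁻⁴ × 0.85 × 730 = 0.142715 m
Δh = 0.11648 + 0.142715 = 0.259195 m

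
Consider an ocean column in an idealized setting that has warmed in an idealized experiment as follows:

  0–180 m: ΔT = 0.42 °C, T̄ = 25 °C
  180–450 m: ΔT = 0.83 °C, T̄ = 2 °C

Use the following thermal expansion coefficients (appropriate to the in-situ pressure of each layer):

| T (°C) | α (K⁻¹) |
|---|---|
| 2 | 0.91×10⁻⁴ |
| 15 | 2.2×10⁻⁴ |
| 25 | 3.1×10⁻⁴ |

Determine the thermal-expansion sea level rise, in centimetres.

Layer 1 at 25 °C → α = 3.1×10⁻⁴ K⁻¹
Layer 2 at 2 °C → α = 0.91×10⁻⁴ K⁻¹
180 × 3.1×10⁻⁴ × 0.42 = 0.023436 m
Layer 2: 0.91×10⁻⁴ × 270 × 0.83 = 0.0203931 m
Δh = 0.023436 + 0.0203931 = 0.0438291 m ≈ 4.38 cm

4.38 cm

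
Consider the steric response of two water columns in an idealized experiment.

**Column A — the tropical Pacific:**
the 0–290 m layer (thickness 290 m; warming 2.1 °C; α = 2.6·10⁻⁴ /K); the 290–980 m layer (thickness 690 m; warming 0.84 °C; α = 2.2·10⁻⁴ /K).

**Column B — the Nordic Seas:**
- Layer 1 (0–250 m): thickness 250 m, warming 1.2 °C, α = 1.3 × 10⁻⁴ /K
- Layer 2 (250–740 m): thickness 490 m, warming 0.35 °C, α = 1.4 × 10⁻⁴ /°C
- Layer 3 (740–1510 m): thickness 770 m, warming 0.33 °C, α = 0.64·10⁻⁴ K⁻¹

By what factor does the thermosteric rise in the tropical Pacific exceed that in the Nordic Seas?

3.61

A 0–290 m: 290 × 2.1 × 2.6×10⁻⁴ = 0.15834 m
A 290–980 m: 2.2×10⁻⁴ × 690 × 0.84 = 0.127512 m
A total: 0.285852 m
B Layer 1: 250 × 1.3×10⁻⁴ × 1.2 = 0.03900 m
B 250–740 m: 0.35 × 1.4×10⁻⁴ × 490 = 0.02401 m
B 740–1510 m: 0.33 × 0.64×10⁻⁴ × 770 = 0.0162624 m
B total: 0.0792724 m
Ratio: 0.285852 / 0.0792724 ≈ 3.606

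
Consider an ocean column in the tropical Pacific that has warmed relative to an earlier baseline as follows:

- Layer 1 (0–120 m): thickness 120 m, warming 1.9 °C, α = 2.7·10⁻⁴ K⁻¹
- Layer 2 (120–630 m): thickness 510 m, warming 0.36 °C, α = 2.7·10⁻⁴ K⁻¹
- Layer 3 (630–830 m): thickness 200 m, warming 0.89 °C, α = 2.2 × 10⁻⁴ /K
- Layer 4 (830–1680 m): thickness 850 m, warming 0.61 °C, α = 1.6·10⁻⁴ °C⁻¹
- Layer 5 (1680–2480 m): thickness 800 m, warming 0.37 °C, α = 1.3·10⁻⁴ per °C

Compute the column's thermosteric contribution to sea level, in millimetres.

0–120 m: 2.7×10⁻⁴ × 120 × 1.9 = 0.06156 m
120–630 m: 510 × 0.36 × 2.7×10⁻⁴ = 0.049572 m
2.2×10⁻⁴ × 200 × 0.89 = 0.03916 m
830–1680 m: 850 × 0.61 × 1.6×10⁻⁴ = 0.08296 m
Layer 5: 1.3×10⁻⁴ × 0.37 × 800 = 0.03848 m
Δh = 0.06156 + 0.049572 + 0.03916 + 0.08296 + 0.03848 = 0.271732 m ≈ 272 mm

Δh ≈ 272 mm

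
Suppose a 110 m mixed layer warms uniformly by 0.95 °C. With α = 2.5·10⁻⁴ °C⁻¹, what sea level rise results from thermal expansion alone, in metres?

Δh = αΔT·H = 2.5×10⁻⁴ × 0.95 × 110 = 0.026125 m

0.026 m of thermosteric rise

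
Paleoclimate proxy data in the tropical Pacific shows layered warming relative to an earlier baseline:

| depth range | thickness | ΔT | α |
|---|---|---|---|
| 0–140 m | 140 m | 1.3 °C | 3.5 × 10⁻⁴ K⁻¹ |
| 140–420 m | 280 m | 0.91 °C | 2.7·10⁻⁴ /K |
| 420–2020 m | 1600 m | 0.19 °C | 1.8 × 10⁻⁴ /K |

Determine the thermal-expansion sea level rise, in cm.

Δh ≈ 19 cm

3.5×10⁻⁴ × 140 × 1.3 = 0.06370 m
Layer 2: 2.7×10⁻⁴ × 280 × 0.91 = 0.068796 m
1600 × 1.8×10⁻⁴ × 0.19 = 0.05472 m
Δh = 0.06370 + 0.068796 + 0.05472 = 0.187216 m ≈ 19 cm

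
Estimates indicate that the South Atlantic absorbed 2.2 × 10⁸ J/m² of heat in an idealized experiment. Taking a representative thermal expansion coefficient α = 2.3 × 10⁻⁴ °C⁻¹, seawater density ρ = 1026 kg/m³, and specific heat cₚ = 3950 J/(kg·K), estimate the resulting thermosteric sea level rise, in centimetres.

Δh = αQ/(ρcₚ) = 2.3×10⁻⁴ × 2.2×10⁸ / (1026 × 3950) ≈ 0.012486 m

1.25 cm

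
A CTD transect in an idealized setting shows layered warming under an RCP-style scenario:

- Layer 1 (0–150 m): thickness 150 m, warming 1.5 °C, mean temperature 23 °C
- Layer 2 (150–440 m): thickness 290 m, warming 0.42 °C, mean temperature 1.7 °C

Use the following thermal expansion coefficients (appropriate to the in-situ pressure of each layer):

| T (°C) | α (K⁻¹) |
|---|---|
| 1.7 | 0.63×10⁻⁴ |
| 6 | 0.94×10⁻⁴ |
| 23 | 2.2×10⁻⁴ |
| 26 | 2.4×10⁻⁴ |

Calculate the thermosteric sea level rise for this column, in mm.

57.2 mm

Layer 1 at 23 °C → α = 2.2×10⁻⁴ K⁻¹
Layer 2 at 1.7 °C → α = 0.63×10⁻⁴ K⁻¹
Layer 1: 1.5 × 2.2×10⁻⁴ × 150 = 0.04950 m
150–440 m: 0.63×10⁻⁴ × 290 × 0.42 = 0.0076734 m
Δh = 0.04950 + 0.0076734 = 0.0571734 m ≈ 57.2 mm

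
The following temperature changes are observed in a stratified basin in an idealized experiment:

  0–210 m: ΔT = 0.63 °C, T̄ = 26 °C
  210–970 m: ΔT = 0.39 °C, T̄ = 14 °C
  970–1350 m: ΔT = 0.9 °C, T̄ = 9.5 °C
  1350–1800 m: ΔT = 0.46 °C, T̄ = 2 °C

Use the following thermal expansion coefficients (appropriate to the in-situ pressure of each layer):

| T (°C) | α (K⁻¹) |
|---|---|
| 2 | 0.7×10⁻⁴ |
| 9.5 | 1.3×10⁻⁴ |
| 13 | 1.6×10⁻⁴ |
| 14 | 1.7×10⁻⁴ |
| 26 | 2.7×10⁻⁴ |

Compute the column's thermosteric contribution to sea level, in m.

Layer 1 at 26 °C → α = 2.7×10⁻⁴ K⁻¹
Layer 2 at 14 °C → α = 1.7×10⁻⁴ K⁻¹
Layer 3 at 9.5 °C → α = 1.3×10⁻⁴ K⁻¹
Layer 4 at 2 °C → α = 0.7×10⁻⁴ K⁻¹
210 × 2.7×10⁻⁴ × 0.63 = 0.035721 m
Layer 2: 760 × 1.7×10⁻⁴ × 0.39 = 0.050388 m
970–1350 m: 380 × 1.3×10⁻⁴ × 0.9 = 0.04446 m
0.46 × 0.7×10⁻⁴ × 450 = 0.01449 m
Δh = 0.035721 + 0.050388 + 0.04446 + 0.01449 = 0.145059 m

Δh = 0.145 m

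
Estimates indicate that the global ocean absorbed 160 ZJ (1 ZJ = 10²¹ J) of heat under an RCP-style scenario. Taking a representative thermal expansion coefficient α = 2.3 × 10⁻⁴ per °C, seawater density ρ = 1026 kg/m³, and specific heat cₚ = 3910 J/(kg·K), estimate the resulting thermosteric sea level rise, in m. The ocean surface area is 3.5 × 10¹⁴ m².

about 0.0262 m

Per unit area: Q = 160×10²¹ / (3.5×10¹⁴) ≈ 4.571×10⁸ J/m²
Δh = αQ/(ρcₚ) = 2.3×10⁻⁴ × 4.571×10⁸ / (1026 × 3910) ≈ 0.026207 m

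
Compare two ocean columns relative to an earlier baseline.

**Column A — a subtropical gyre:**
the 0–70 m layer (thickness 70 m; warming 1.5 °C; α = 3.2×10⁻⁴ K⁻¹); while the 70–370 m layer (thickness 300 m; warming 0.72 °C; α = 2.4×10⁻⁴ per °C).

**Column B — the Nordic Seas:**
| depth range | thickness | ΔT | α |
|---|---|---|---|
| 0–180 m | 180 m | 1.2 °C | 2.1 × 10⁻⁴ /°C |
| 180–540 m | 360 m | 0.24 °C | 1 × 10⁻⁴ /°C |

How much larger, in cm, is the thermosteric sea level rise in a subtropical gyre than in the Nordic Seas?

A Layer 1: 70 × 1.5 × 3.2×10⁻⁴ = 0.03360 m
A 300 × 2.4×10⁻⁴ × 0.72 = 0.05184 m
A total: 0.08544 m
B Layer 1: 2.1×10⁻⁴ × 180 × 1.2 = 0.04536 m
B Layer 2: 0.24 × 360 × 1×10⁻⁴ = 0.00864 m
B total: 0.05400 m
Difference: 0.08544 − 0.05400 = 0.03144 m

Δh_A − Δh_B ≈ 3.1 cm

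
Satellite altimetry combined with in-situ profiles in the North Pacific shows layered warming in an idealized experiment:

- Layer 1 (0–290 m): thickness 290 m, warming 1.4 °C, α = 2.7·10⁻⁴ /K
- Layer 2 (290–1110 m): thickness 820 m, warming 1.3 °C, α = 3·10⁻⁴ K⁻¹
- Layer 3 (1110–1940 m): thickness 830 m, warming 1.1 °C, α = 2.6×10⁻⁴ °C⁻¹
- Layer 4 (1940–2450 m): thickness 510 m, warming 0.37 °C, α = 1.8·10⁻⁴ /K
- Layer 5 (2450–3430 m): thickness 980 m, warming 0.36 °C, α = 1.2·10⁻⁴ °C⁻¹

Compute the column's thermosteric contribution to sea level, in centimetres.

0–290 m: 1.4 × 290 × 2.7×10⁻⁴ = 0.10962 m
290–1110 m: 3×10⁻⁴ × 820 × 1.3 = 0.31980 m
Layer 3: 2.6×10⁻⁴ × 1.1 × 830 = 0.23738 m
1940–2450 m: 0.37 × 1.8×10⁻⁴ × 510 = 0.033966 m
Layer 5: 0.36 × 1.2×10⁻⁴ × 980 = 0.042336 m
Δh = 0.10962 + 0.31980 + 0.23738 + 0.033966 + 0.042336 = 0.743102 m

74.3 cm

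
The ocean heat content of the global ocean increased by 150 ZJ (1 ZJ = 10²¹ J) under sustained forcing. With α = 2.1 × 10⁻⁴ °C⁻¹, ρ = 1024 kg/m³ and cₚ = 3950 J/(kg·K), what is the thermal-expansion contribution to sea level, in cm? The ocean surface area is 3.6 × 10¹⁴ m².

Δh ≈ 2.2 cm

Per unit area: Q = 150×10²¹ / (3.6×10¹⁴) ≈ 4.167×10⁸ J/m²
Δh = αQ/(ρcₚ) = 2.1×10⁻⁴ × 4.167×10⁸ / (1024 × 3950) ≈ 0.021634 m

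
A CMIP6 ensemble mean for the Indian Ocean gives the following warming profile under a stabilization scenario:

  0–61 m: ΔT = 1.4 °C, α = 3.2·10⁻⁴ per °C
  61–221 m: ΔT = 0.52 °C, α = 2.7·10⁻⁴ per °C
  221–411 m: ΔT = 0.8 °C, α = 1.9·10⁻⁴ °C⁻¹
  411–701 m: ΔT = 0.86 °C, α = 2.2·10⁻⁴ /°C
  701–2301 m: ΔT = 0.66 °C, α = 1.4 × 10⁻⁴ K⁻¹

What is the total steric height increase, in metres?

0–61 m: 1.4 × 3.2×10⁻⁴ × 61 = 0.027328 m
Layer 2: 2.7×10⁻⁴ × 160 × 0.52 = 0.022464 m
221–411 m: 1.9×10⁻⁴ × 0.8 × 190 = 0.02888 m
Layer 4: 2.2×10⁻⁴ × 290 × 0.86 = 0.054868 m
701–2301 m: 0.66 × 1.4×10⁻⁴ × 1600 = 0.14784 m
Δh = 0.027328 + 0.022464 + 0.02888 + 0.054868 + 0.14784 = 0.28138 m ≈ 0.28 m

about 0.28 m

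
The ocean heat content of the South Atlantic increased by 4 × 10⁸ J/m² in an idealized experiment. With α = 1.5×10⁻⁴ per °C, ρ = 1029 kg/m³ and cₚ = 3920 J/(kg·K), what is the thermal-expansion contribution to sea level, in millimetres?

14.9 mm

Δh = αQ/(ρcₚ) = 1.5×10⁻⁴ × 4×10⁸ / (1029 × 3920) ≈ 0.014875 m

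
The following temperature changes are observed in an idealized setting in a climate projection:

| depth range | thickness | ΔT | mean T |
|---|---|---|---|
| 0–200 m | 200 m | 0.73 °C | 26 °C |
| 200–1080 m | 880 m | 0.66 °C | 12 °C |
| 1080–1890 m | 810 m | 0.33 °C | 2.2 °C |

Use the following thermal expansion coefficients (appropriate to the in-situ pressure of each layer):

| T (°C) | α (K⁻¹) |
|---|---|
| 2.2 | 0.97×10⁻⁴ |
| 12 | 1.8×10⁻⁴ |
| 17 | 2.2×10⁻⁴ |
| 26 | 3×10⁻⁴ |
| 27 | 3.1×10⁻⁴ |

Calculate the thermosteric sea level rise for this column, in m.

about 0.17 m

Layer 1 at 26 °C → α = 3×10⁻⁴ K⁻¹
Layer 2 at 12 °C → α = 1.8×10⁻⁴ K⁻¹
Layer 3 at 2.2 °C → α = 0.97×10⁻⁴ K⁻¹
0–200 m: 3×10⁻⁴ × 200 × 0.73 = 0.04380 m
Layer 2: 880 × 0.66 × 1.8×10⁻⁴ = 0.104544 m
1080–1890 m: 0.97×10⁻⁴ × 0.33 × 810 = 0.0259281 m
Δh = 0.04380 + 0.104544 + 0.0259281 = 0.1742721 m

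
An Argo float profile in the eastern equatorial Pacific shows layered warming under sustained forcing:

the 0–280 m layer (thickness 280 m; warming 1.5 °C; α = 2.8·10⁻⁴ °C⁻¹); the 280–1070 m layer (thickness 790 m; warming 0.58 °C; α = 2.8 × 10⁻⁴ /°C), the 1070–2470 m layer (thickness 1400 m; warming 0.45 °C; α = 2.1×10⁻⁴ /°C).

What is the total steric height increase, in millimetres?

280 × 2.8×10⁻⁴ × 1.5 = 0.11760 m
790 × 0.58 × 2.8×10⁻⁴ = 0.128296 m
1400 × 2.1×10⁻⁴ × 0.45 = 0.13230 m
Δh = 0.11760 + 0.128296 + 0.13230 = 0.378196 m ≈ 380 mm

Δh = 380 mm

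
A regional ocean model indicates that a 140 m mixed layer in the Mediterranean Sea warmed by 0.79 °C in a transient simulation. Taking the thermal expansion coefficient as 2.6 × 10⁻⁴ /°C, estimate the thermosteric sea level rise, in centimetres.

Δh = αΔT·H = 2.6×10⁻⁴ × 0.79 × 140 = 0.028756 m

Δh ≈ 2.9 cm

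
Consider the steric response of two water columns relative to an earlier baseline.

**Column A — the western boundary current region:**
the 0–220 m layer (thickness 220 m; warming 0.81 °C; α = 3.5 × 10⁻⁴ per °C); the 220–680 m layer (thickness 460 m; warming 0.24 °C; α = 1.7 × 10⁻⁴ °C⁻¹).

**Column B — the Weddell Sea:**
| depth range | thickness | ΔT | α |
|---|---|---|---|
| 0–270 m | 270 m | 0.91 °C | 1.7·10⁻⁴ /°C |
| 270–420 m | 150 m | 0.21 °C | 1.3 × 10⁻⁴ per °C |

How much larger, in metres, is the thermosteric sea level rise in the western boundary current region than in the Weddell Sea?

0.035 m larger

A 3.5×10⁻⁴ × 220 × 0.81 = 0.06237 m
A 0.24 × 1.7×10⁻⁴ × 460 = 0.018768 m
A total: 0.081138 m
B 0–270 m: 1.7×10⁻⁴ × 0.91 × 270 = 0.041769 m
B 150 × 0.21 × 1.3×10⁻⁴ = 0.004095 m
B total: 0.045864 m
Difference: 0.081138 − 0.045864 = 0.035274 m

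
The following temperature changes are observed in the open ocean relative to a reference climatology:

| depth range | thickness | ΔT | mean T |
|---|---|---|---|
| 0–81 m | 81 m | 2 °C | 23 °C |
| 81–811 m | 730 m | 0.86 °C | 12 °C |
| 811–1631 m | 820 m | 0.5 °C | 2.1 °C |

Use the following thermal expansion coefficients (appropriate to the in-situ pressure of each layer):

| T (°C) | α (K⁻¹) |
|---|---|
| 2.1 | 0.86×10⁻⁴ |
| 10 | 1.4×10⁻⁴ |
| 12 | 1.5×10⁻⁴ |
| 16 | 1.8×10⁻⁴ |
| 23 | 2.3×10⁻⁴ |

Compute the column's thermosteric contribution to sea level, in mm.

167 mm of thermosteric rise

Layer 1 at 23 °C → α = 2.3×10⁻⁴ K⁻¹
Layer 2 at 12 °C → α = 1.5×10⁻⁴ K⁻¹
Layer 3 at 2.1 °C → α = 0.86×10⁻⁴ K⁻¹
2.3×10⁻⁴ × 2 × 81 = 0.03726 m
81–811 m: 730 × 0.86 × 1.5×10⁻⁴ = 0.09417 m
811–1631 m: 0.5 × 0.86×10⁻⁴ × 820 = 0.03526 m
Δh = 0.03726 + 0.09417 + 0.03526 = 0.16669 m ≈ 167 mm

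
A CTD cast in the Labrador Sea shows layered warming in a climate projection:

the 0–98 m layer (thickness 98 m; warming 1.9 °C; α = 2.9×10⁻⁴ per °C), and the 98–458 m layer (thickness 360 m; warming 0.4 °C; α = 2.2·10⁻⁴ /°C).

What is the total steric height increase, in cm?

2.9×10⁻⁴ × 1.9 × 98 = 0.053998 m
98–458 m: 2.2×10⁻⁴ × 0.4 × 360 = 0.03168 m
Δh = 0.053998 + 0.03168 = 0.085678 m ≈ 8.6 cm

8.6 cm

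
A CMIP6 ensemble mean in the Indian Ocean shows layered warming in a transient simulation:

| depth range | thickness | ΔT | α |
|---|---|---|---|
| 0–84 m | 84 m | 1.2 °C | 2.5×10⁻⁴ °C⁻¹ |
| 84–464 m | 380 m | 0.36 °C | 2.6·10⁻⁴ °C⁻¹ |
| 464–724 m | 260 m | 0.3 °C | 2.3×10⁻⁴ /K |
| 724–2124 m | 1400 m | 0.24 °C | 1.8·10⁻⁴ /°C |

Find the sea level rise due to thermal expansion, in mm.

139 mm of thermosteric rise

84 × 1.2 × 2.5×10⁻⁴ = 0.02520 m
Layer 2: 0.36 × 380 × 2.6×10⁻⁴ = 0.035568 m
Layer 3: 2.3×10⁻⁴ × 0.3 × 260 = 0.01794 m
724–2124 m: 0.24 × 1400 × 1.8×10⁻⁴ = 0.06048 m
Δh = 0.02520 + 0.035568 + 0.01794 + 0.06048 = 0.139188 m ≈ 139 mm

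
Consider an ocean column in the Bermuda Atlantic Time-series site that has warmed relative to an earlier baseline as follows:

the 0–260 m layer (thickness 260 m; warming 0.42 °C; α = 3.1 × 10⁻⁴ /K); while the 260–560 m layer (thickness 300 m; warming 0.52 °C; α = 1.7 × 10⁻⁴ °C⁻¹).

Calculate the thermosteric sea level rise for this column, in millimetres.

60 mm

0–260 m: 3.1×10⁻⁴ × 0.42 × 260 = 0.033852 m
Layer 2: 1.7×10⁻⁴ × 0.52 × 300 = 0.02652 m
Δh = 0.033852 + 0.02652 = 0.060372 m ≈ 60 mm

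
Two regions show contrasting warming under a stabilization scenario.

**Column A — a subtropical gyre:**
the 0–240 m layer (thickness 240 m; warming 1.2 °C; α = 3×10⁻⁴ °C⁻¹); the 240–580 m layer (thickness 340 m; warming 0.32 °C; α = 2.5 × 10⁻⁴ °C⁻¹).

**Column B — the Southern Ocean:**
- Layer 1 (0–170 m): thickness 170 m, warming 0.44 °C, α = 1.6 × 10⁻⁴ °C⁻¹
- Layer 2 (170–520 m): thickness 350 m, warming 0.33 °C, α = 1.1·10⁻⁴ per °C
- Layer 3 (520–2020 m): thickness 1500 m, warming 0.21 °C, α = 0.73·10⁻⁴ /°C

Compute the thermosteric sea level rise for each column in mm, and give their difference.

A 0–240 m: 240 × 3×10⁻⁴ × 1.2 = 0.08640 m
A Layer 2: 340 × 2.5×10⁻⁴ × 0.32 = 0.02720 m
A total: 0.11360 m
B 0–170 m: 170 × 1.6×10⁻⁴ × 0.44 = 0.011968 m
B Layer 2: 1.1×10⁻⁴ × 350 × 0.33 = 0.012705 m
B Layer 3: 1500 × 0.73×10⁻⁴ × 0.21 = 0.022995 m
B total: 0.047668 m
Difference: 0.11360 − 0.047668 = 0.065932 m

A: 110 mm; B: 48 mm; difference 66 mm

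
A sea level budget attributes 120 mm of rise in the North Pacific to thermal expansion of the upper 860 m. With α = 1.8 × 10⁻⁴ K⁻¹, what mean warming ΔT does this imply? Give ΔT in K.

0.775 K

ΔT = Δh/(αH) = 0.12 / (1.8×10⁻⁴ × 860) ≈ 0.7752 K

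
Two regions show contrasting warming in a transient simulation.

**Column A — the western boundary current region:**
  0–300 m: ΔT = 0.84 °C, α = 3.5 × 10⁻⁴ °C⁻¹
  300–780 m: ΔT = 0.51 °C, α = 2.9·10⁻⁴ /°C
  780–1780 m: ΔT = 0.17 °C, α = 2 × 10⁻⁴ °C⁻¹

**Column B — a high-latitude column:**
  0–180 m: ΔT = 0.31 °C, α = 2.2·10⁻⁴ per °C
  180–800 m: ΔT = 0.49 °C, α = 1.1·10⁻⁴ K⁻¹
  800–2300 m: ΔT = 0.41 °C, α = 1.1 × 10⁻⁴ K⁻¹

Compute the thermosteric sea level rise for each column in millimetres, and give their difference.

A 0–300 m: 0.84 × 3.5×10⁻⁴ × 300 = 0.08820 m
A 300–780 m: 2.9×10⁻⁴ × 0.51 × 480 = 0.070992 m
A 2×10⁻⁴ × 1000 × 0.17 = 0.03400 m
A total: 0.193192 m
B 0–180 m: 2.2×10⁻⁴ × 180 × 0.31 = 0.012276 m
B 180–800 m: 0.49 × 1.1×10⁻⁴ × 620 = 0.033418 m
B 0.41 × 1.1×10⁻⁴ × 1500 = 0.06765 m
B total: 0.113344 m
Difference: 0.193192 − 0.113344 = 0.079848 m

Δh_A ≈ 190 mm, Δh_B ≈ 110 mm; difference ≈ 80 mm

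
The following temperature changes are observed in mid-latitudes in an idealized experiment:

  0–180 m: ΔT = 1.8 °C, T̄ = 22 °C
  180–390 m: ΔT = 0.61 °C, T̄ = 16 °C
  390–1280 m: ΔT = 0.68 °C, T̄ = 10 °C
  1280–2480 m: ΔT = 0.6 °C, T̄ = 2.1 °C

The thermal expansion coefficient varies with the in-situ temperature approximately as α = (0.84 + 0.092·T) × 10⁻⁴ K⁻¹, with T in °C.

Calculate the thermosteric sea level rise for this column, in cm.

Layer 1: α = (0.84 + 0.092×22)×10⁻⁴ = 2.864×10⁻⁴ K⁻¹
Layer 2: α = (0.84 + 0.092×16)×10⁻⁴ = 2.312×10⁻⁴ K⁻¹
Layer 3: α = (0.84 + 0.092×10)×10⁻⁴ = 1.76×10⁻⁴ K⁻¹
Layer 4: α = (0.84 + 0.092×2.1)×10⁻⁴ = 1.0332×10⁻⁴ K⁻¹
2.864×10⁻⁴ × 1.8 × 180 = 0.0927936 m
210 × 0.61 × 2.312×10⁻⁴ = 0.02961672 m
390–1280 m: 0.68 × 890 × 1.76×10⁻⁴ = 0.1065152 m
1280–2480 m: 1.0332×10⁻⁴ × 1200 × 0.6 = 0.0743904 m
Δh = 0.0927936 + 0.02961672 + 0.1065152 + 0.0743904 = 0.30331592 m ≈ 30.3 cm

about 30.3 cm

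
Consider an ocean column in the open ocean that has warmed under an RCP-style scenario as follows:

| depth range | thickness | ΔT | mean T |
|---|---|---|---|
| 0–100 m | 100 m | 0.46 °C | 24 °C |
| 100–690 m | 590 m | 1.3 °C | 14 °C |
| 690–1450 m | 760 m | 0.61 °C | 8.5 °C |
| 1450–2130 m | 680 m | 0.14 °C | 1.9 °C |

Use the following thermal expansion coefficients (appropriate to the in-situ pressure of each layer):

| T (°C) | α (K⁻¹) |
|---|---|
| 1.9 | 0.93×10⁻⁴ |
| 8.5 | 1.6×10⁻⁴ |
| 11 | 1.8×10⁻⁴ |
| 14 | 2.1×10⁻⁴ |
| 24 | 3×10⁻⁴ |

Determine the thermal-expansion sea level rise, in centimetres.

Δh = 25.8 cm

Layer 1 at 24 °C → α = 3×10⁻⁴ K⁻¹
Layer 2 at 14 °C → α = 2.1×10⁻⁴ K⁻¹
Layer 3 at 8.5 °C → α = 1.6×10⁻⁴ K⁻¹
Layer 4 at 1.9 °C → α = 0.93×10⁻⁴ K⁻¹
0.46 × 3×10⁻⁴ × 100 = 0.01380 m
Layer 2: 2.1×10⁻⁴ × 590 × 1.3 = 0.16107 m
Layer 3: 1.6×10⁻⁴ × 0.61 × 760 = 0.074176 m
Layer 4: 680 × 0.14 × 0.93×10⁻⁴ = 0.0088536 m
Δh = 0.01380 + 0.16107 + 0.074176 + 0.0088536 = 0.2578996 m ≈ 25.8 cm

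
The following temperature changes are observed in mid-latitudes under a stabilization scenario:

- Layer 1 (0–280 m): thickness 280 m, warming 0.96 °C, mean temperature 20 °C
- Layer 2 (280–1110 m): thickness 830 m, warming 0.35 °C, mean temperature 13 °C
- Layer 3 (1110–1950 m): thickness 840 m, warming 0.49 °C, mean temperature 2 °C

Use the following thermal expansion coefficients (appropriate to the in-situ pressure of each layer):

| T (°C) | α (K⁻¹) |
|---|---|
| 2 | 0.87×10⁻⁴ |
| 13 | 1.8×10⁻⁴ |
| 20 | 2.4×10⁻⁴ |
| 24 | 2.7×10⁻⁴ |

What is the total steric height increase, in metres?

Layer 1 at 20 °C → α = 2.4×10⁻⁴ K⁻¹
Layer 2 at 13 °C → α = 1.8×10⁻⁴ K⁻¹
Layer 3 at 2 °C → α = 0.87×10⁻⁴ K⁻¹
Layer 1: 0.96 × 2.4×10⁻⁴ × 280 = 0.064512 m
Layer 2: 830 × 1.8×10⁻⁴ × 0.35 = 0.05229 m
Layer 3: 840 × 0.87×10⁻⁴ × 0.49 = 0.0358092 m
Δh = 0.064512 + 0.05229 + 0.0358092 = 0.1526112 m

about 0.15 m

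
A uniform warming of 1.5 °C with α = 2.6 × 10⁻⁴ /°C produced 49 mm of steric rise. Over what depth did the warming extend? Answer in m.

H ≈ 130 m

H = Δh/(αΔT) = 0.049 / (2.6×10⁻⁴ × 1.5) ≈ 125.6 m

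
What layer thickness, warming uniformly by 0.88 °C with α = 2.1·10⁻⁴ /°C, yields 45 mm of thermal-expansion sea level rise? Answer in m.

H = Δh/(αΔT) = 0.045 / (2.1×10⁻⁴ × 0.88) ≈ 243.5 m

H ≈ 244 m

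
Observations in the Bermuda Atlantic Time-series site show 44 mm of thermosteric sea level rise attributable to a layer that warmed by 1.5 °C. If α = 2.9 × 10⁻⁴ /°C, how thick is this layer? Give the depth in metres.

101 m

H = Δh/(αΔT) = 0.044 / (2.9×10⁻⁴ × 1.5) ≈ 101.1 m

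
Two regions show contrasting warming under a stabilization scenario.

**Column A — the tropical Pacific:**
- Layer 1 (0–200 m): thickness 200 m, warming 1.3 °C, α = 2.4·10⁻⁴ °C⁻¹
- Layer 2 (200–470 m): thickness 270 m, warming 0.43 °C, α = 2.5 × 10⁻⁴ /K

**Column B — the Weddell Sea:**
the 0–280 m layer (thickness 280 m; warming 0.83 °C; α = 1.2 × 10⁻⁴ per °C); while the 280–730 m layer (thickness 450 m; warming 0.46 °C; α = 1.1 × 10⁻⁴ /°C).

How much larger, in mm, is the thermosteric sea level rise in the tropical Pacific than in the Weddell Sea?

A 200 × 2.4×10⁻⁴ × 1.3 = 0.06240 m
A 200–470 m: 270 × 0.43 × 2.5×10⁻⁴ = 0.029025 m
A total: 0.091425 m
B 0–280 m: 280 × 1.2×10⁻⁴ × 0.83 = 0.027888 m
B 280–730 m: 450 × 1.1×10⁻⁴ × 0.46 = 0.02277 m
B total: 0.050658 m
Difference: 0.091425 − 0.050658 = 0.040767 m

Δh_A − Δh_B ≈ 41 mm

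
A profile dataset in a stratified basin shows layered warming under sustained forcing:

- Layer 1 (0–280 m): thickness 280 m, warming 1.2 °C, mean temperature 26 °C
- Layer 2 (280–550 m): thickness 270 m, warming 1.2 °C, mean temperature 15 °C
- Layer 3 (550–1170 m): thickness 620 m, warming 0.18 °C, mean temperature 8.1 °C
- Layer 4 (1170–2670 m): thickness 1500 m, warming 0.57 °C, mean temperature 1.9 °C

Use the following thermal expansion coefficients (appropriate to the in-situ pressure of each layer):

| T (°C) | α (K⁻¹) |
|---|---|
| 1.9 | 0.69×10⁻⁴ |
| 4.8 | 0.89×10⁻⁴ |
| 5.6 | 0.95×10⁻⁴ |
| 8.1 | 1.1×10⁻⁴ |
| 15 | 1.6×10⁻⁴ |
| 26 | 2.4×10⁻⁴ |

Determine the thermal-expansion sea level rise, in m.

Layer 1 at 26 °C → α = 2.4×10⁻⁴ K⁻¹
Layer 2 at 15 °C → α = 1.6×10⁻⁴ K⁻¹
Layer 3 at 8.1 °C → α = 1.1×10⁻⁴ K⁻¹
Layer 4 at 1.9 °C → α = 0.69×10⁻⁴ K⁻¹
0–280 m: 1.2 × 280 × 2.4×10⁻⁴ = 0.08064 m
1.6×10⁻⁴ × 270 × 1.2 = 0.05184 m
1.1×10⁻⁴ × 0.18 × 620 = 0.012276 m
Layer 4: 1500 × 0.69×10⁻⁴ × 0.57 = 0.058995 m
Δh = 0.08064 + 0.05184 + 0.012276 + 0.058995 = 0.203751 m

Δh = 0.204 m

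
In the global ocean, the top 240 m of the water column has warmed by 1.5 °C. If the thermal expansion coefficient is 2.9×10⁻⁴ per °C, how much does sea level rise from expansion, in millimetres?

Δh = 100 mm

Δh = αΔT·H = 2.9×10⁻⁴ × 1.5 × 240 = 0.10440 m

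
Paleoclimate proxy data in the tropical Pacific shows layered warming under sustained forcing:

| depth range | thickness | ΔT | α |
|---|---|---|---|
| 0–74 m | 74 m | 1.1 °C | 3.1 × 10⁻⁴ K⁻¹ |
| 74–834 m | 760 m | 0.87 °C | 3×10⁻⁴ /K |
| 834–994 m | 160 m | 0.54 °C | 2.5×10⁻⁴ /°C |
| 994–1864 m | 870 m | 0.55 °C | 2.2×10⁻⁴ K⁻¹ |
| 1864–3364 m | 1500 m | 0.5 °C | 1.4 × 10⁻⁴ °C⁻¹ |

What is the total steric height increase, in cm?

Δh ≈ 45.5 cm

1.1 × 74 × 3.1×10⁻⁴ = 0.025234 m
74–834 m: 3×10⁻⁴ × 0.87 × 760 = 0.19836 m
2.5×10⁻⁴ × 0.54 × 160 = 0.02160 m
Layer 4: 870 × 2.2×10⁻⁴ × 0.55 = 0.10527 m
0.5 × 1500 × 1.4×10⁻⁴ = 0.10500 m
Δh = 0.025234 + 0.19836 + 0.02160 + 0.10527 + 0.10500 = 0.455464 m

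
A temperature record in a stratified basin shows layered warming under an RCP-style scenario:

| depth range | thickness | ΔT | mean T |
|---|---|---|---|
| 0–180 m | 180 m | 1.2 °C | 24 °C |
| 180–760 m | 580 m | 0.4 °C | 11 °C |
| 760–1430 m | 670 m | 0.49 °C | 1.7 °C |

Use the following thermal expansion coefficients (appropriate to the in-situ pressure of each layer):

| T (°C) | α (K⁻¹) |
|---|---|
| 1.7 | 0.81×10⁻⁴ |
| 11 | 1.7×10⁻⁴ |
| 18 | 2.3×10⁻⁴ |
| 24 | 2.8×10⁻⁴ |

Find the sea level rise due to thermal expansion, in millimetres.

127 mm of thermosteric rise

Layer 1 at 24 °C → α = 2.8×10⁻⁴ K⁻¹
Layer 2 at 11 °C → α = 1.7×10⁻⁴ K⁻¹
Layer 3 at 1.7 °C → α = 0.81×10⁻⁴ K⁻¹
0–180 m: 180 × 2.8×10⁻⁴ × 1.2 = 0.06048 m
Layer 2: 1.7×10⁻⁴ × 580 × 0.4 = 0.03944 m
0.81×10⁻⁴ × 670 × 0.49 = 0.0265923 m
Δh = 0.06048 + 0.03944 + 0.0265923 = 0.1265123 m ≈ 127 mm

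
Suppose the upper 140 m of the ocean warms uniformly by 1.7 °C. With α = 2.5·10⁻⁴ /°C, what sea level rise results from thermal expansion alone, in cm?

5.95 cm of thermosteric rise

Δh = αΔT·H = 2.5×10⁻⁴ × 1.7 × 140 = 0.05950 m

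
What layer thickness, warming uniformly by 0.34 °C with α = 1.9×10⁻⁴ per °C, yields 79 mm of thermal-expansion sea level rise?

H ≈ 1220 m

H = Δh/(αΔT) = 0.079 / (1.9×10⁻⁴ × 0.34) ≈ 1223 m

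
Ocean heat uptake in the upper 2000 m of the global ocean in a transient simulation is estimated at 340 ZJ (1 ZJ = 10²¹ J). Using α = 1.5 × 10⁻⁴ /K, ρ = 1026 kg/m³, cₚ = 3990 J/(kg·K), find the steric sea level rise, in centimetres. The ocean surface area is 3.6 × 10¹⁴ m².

about 3.5 cm

Per unit area: Q = 340×10²¹ / (3.6×10¹⁴) ≈ 9.444×10⁸ J/m²
Δh = αQ/(ρcₚ) = 1.5×10⁻⁴ × 9.444×10⁸ / (1026 × 3990) ≈ 0.034604 m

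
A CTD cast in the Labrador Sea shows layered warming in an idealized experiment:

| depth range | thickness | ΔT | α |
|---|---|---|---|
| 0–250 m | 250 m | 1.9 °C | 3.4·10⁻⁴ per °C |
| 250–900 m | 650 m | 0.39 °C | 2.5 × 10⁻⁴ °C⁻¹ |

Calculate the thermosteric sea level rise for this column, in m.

3.4×10⁻⁴ × 250 × 1.9 = 0.16150 m
250–900 m: 0.39 × 650 × 2.5×10⁻⁴ = 0.063375 m
Δh = 0.16150 + 0.063375 = 0.224875 m

about 0.22 m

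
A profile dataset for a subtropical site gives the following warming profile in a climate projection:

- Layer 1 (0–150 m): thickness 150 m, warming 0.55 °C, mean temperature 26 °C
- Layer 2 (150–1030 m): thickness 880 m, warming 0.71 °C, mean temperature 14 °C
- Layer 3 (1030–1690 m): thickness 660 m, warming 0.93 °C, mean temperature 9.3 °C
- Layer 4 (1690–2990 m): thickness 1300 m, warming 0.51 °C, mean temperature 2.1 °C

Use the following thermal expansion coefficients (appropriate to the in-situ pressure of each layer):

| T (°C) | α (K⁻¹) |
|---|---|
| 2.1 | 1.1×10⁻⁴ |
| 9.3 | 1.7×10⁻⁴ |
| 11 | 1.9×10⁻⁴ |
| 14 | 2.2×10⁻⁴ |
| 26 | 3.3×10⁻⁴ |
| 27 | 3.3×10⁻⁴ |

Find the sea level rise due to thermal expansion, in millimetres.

Layer 1 at 26 °C → α = 3.3×10⁻⁴ K⁻¹
Layer 2 at 14 °C → α = 2.2×10⁻⁴ K⁻¹
Layer 3 at 9.3 °C → α = 1.7×10⁻⁴ K⁻¹
Layer 4 at 2.1 °C → α = 1.1×10⁻⁴ K⁻¹
150 × 0.55 × 3.3×10⁻⁴ = 0.027225 m
0.71 × 880 × 2.2×10⁻⁴ = 0.137456 m
1030–1690 m: 1.7×10⁻⁴ × 660 × 0.93 = 0.104346 m
1690–2990 m: 1.1×10⁻⁴ × 0.51 × 1300 = 0.07293 m
Δh = 0.027225 + 0.137456 + 0.104346 + 0.07293 = 0.341957 m

Δh = 340 mm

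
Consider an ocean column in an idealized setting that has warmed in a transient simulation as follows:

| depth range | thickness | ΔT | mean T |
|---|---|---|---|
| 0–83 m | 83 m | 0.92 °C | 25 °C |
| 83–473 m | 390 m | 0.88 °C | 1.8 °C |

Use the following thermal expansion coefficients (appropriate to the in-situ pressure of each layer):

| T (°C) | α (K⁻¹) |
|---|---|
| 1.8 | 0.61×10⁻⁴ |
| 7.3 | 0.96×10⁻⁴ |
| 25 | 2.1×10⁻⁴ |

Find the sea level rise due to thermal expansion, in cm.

Layer 1 at 25 °C → α = 2.1×10⁻⁴ K⁻¹
Layer 2 at 1.8 °C → α = 0.61×10⁻⁴ K⁻¹
0–83 m: 0.92 × 2.1×10⁻⁴ × 83 = 0.0160356 m
0.88 × 0.61×10⁻⁴ × 390 = 0.0209352 m
Δh = 0.0160356 + 0.0209352 = 0.0369708 m ≈ 3.70 cm

3.70 cm of thermosteric rise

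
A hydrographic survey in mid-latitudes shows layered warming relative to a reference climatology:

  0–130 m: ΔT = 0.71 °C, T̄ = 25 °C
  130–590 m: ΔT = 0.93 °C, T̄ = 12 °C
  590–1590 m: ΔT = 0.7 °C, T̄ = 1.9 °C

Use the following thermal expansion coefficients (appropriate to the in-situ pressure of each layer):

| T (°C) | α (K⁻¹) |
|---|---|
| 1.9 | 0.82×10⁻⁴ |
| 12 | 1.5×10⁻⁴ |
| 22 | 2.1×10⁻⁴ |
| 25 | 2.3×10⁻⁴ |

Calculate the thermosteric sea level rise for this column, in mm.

Layer 1 at 25 °C → α = 2.3×10⁻⁴ K⁻¹
Layer 2 at 12 °C → α = 1.5×10⁻⁴ K⁻¹
Layer 3 at 1.9 °C → α = 0.82×10⁻⁴ K⁻¹
130 × 2.3×10⁻⁴ × 0.71 = 0.021229 m
130–590 m: 0.93 × 1.5×10⁻⁴ × 460 = 0.06417 m
Layer 3: 0.82×10⁻⁴ × 1000 × 0.7 = 0.05740 m
Δh = 0.021229 + 0.06417 + 0.05740 = 0.142799 m

140 mm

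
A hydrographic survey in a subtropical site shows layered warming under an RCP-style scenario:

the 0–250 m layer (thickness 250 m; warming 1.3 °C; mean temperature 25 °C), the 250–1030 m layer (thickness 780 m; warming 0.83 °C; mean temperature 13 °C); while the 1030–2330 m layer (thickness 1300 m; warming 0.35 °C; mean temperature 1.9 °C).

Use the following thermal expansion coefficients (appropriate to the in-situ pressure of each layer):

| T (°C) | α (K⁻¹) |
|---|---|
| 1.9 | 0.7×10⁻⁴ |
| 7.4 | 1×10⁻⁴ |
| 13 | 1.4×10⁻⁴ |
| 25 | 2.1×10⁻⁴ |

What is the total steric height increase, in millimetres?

190 mm of thermosteric rise

Layer 1 at 25 °C → α = 2.1×10⁻⁴ K⁻¹
Layer 2 at 13 °C → α = 1.4×10⁻⁴ K⁻¹
Layer 3 at 1.9 °C → α = 0.7×10⁻⁴ K⁻¹
0–250 m: 2.1×10⁻⁴ × 1.3 × 250 = 0.06825 m
Layer 2: 780 × 1.4×10⁻⁴ × 0.83 = 0.090636 m
Layer 3: 0.7×10⁻⁴ × 0.35 × 1300 = 0.03185 m
Δh = 0.06825 + 0.090636 + 0.03185 = 0.190736 m ≈ 190 mm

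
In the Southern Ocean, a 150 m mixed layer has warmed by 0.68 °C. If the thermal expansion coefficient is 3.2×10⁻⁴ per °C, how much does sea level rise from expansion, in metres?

0.0326 m

Δh = αΔT·H = 3.2×10⁻⁴ × 0.68 × 150 = 0.03264 m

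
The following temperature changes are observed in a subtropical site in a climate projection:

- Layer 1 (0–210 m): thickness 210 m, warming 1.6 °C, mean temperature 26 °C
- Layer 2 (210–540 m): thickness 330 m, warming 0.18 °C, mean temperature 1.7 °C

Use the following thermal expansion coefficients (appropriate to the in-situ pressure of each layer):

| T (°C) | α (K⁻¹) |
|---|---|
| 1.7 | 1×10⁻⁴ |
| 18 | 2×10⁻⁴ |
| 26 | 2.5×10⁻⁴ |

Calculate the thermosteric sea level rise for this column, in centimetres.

Layer 1 at 26 °C → α = 2.5×10⁻⁴ K⁻¹
Layer 2 at 1.7 °C → α = 1×10⁻⁴ K⁻¹
0–210 m: 210 × 1.6 × 2.5×10⁻⁴ = 0.08400 m
Layer 2: 330 × 0.18 × 1×10⁻⁴ = 0.00594 m
Δh = 0.08400 + 0.00594 = 0.08994 m

Δh = 8.99 cm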